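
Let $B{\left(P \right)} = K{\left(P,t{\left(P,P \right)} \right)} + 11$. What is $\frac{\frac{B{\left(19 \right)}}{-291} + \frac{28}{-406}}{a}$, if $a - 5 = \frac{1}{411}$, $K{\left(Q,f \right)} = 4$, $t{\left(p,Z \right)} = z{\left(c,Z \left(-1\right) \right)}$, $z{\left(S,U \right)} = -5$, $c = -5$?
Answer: $- \frac{139329}{5783528} \approx -0.024091$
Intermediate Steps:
$t{\left(p,Z \right)} = -5$
$a = \frac{2056}{411}$ ($a = 5 + \frac{1}{411} = \frac{2056}{411} \approx 5.0024$)
$B{\left(P \right)} = 15$ ($B{\left(P \right)} = 4 + 11 = 15$)
$\frac{\frac{B{\left(19 \right)}}{-291} + \frac{28}{-406}}{a} = \frac{\frac{15}{-291} + \frac{28}{-406}}{\frac{2056}{411}} = \left(15 \left(- \frac{1}{291}\right) + 28 \left(- \frac{1}{406}\right)\right) \frac{411}{2056} = \left(- \frac{5}{97} - \frac{2}{29}\right) \frac{411}{2056} = \left(- \frac{339}{2813}\right) \frac{411}{2056} = - \frac{139329}{5783528}$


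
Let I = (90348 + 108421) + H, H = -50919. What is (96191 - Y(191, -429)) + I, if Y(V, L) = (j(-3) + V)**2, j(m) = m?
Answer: 208697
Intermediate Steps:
Y(V, L) = (-3 + V)**2
I = 147850 (I = (90348 + 108421) - 50919 = 198769 - 50919 = 147850)
(96191 - Y(191, -429)) + I = (96191 - (-3 + 191)**2) + 147850 = (96191 - 1*188**2) + 147850 = (96191 - 1*35344) + 147850 = (96191 - 35344) + 147850 = 60847 + 147850 = 208697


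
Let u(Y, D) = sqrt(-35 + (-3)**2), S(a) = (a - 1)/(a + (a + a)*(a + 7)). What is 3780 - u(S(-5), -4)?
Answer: 3780 - I*sqrt(26) ≈ 3780.0 - 5.099*I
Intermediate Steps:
S(a) = (-1 + a)/(a + 2*a*(7 + a)) (S(a) = (-1 + a)/(a + (2*a)*(7 + a)) = (-1 + a)/(a + 2*a*(7 + a)))
u(Y, D) = I*sqrt(26) (u(Y, D) = sqrt(-35 + 9) = sqrt(-26) = I*sqrt(26))
3780 - u(S(-5), -4) = 3780 - I*sqrt(26)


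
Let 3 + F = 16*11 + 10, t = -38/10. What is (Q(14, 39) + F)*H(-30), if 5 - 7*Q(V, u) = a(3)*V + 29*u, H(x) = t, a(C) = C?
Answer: -2147/35 ≈ -61.343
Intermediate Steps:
t = -19/5 (t = -38*⅒ = -19/5 ≈ -3.8000)
H(x) = -19/5
Q(V, u) = 5/7 - 29*u/7 - 3*V/7 (Q(V, u) = 5/7 - (3*V + 29*u)/7 = 5/7 + (-29*u/7 - 3*V/7) = 5/7 - 29*u/7 - 3*V/7)
F = 183 (F = -3 + (16*11 + 10) = -3 + (176 + 10) = -3 + 186 = 183)
(Q(14, 39) + F)*H(-30) = ((5/7 - 29/7*39 - 3/7*14) + 183)*(-19/5) = ((5/7 - 1131/7 - 6) + 183)*(-19/5) = (-1168/7 + 183)*(-19/5) = (113/7)*(-19/5) = -2147/35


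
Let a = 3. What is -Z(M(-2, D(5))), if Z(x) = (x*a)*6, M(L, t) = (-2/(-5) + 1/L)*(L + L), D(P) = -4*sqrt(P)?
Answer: -36/5 ≈ -7.2000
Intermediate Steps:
M(L, t) = 2*L*(2/5 + 1/L) (M(L, t) = (-2*(-1/5) + 1/L)*(2*L) = (2/5 + 1/L)*(2*L) = 2*L*(2/5 + 1/L))
Z(x) = 18*x (Z(x) = (x*3)*6 = (3*x)*6 = 18*x)
-Z(M(-2, D(5))) = -18*(2 + (4/5)*(-2)) = -18*(2 - 8/5) = -18*2/5 = -1*36/5 = -36/5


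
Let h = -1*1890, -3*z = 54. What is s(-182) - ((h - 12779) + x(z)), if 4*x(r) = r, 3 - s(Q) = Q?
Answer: 29717/2 ≈ 14859.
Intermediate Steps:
z = -18 (z = -⅓*54 = -18)
s(Q) = 3 - Q
h = -1890
x(r) = r/4
s(-182) - ((h - 12779) + x(z)) = (3 - 1*(-182)) - ((-1890 - 12779) + (¼)*(-18)) = (3 + 182) - (-14669 - 9/2) = 185 - 1*(-29347/2) = 185 + 29347/2 = 29717/2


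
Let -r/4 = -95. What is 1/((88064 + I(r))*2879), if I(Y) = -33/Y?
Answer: 380/96343682273 ≈ 3.9442e-9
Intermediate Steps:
r = 380 (r = -4*(-95) = 380)
1/((88064 + I(r))*2879) = 1/((88064 - 33/380)*2879) = (1/2879)/(88064 - 33*1/380) = (1/2879)/(88064 - 33/380) = (1/2879)/(33464287/380) = (380/33464287)*(1/2879) = 380/96343682273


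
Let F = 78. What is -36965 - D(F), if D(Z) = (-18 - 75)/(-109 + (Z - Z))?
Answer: -4029278/109 ≈ -36966.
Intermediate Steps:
D(Z) = 93/109 (D(Z) = -93/(-109 + 0) = -93/(-109) = -93*(-1/109) = 93/109)
-36965 - D(F) = -36965 - 1*93/109 = -36965 - 93/109 = -4029278/109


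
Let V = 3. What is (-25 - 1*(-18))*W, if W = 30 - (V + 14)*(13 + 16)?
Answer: 3241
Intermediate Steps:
W = -463 (W = 30 - (3 + 14)*(13 + 16) = 30 - 17*29 = 30 - 1*493 = 30 - 493 = -463)
(-25 - 1*(-18))*W = (-25 - 1*(-18))*(-463) = (-25 + 18)*(-463) = -7*(-463) = 3241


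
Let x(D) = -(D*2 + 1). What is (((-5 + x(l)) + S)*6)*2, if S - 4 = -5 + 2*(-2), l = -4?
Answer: -36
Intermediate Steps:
S = -5 (S = 4 + (-5 + 2*(-2)) = 4 + (-5 - 4) = 4 - 9 = -5)
x(D) = -1 - 2*D (x(D) = -(2*D + 1) = -(1 + 2*D) = -1 - 2*D)
(((-5 + x(l)) + S)*6)*2 = (((-5 + (-1 - 2*(-4))) - 5)*6)*2 = (((-5 + (-1 + 8)) - 5)*6)*2 = (((-5 + 7) - 5)*6)*2 = ((2 - 5)*6)*2 = -3*6*2 = -18*2 = -36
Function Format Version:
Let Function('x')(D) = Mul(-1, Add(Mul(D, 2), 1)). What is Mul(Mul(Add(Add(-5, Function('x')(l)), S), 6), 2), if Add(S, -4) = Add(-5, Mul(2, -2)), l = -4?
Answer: -36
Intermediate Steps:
S = -5 (S = Add(4, Add(-5, Mul(2, -2))) = Add(4, Add(-5, -4)) = Add(4, -9) = -5)
Function('x')(D) = Add(-1, Mul(-2, D)) (Function('x')(D) = Mul(-1, Add(Mul(2, D), 1)) = Mul(-1, Add(1, Mul(2, D))) = Add(-1, Mul(-2, D)))
Mul(Mul(Add(Add(-5, Function('x')(l)), S), 6), 2) = Mul(Mul(Add(Add(-5, Add(-1, Mul(-2, -4))), -5), 6), 2) = Mul(Mul(Add(Add(-5, Add(-1, 8)), -5), 6), 2) = Mul(Mul(Add(Add(-5, 7), -5), 6), 2) = Mul(Mul(Add(2, -5), 6), 2) = Mul(Mul(-3, 6), 2) = Mul(-18, 2) = -36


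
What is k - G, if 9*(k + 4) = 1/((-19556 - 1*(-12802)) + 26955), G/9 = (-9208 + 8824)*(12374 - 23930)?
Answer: -7261004209859/181809 ≈ -3.9938e+7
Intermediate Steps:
G = 39937536 (G = 9*((-9208 + 8824)*(12374 - 23930)) = 9*(-384*(-11556)) = 9*4437504 = 39937536)
k = -727235/181809 (k = -4 + 1/(9*((-19556 - 1*(-12802)) + 26955)) = -4 + 1/(9*((-19556 + 12802) + 26955)) = -4 + 1/(9*(-6754 + 26955)) = -4 + (⅑)/20201 = -4 + (⅑)*(1/20201) = -4 + 1/181809 = -727235/181809 ≈ -4.0000)
k - G = -727235/181809 - 1*39937536 = -727235/181809 - 39937536 = -7261004209859/181809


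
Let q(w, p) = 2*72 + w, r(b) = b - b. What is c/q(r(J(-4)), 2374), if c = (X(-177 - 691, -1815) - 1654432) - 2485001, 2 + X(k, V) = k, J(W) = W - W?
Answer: -1380101/48 ≈ -28752.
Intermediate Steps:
J(W) = 0
X(k, V) = -2 + k
c = -4140303 (c = ((-2 + (-177 - 691)) - 1654432) - 2485001 = ((-2 - 868) - 1654432) - 2485001 = (-870 - 1654432) - 2485001 = -1655302 - 2485001 = -4140303)
r(b) = 0
q(w, p) = 144 + w
c/q(r(J(-4)), 2374) = -4140303/(144 + 0) = -4140303/144 = -4140303*1/144 = -1380101/48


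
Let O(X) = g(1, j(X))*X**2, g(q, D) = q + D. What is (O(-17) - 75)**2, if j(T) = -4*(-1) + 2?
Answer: 3794704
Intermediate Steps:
j(T) = 6 (j(T) = 4 + 2 = 6)
g(q, D) = D + q
O(X) = 7*X**2 (O(X) = (6 + 1)*X**2 = 7*X**2)
(O(-17) - 75)**2 = (7*(-17)**2 - 75)**2 = (7*289 - 75)**2 = (2023 - 75)**2 = 1948**2 = 3794704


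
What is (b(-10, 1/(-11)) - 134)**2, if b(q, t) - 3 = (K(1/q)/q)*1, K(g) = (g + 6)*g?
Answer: 17145545481/1000000 ≈ 17146.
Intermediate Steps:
K(g) = g*(6 + g) (K(g) = (6 + g)*g = g*(6 + g))
b(q, t) = 3 + (6 + 1/q)/q**2 (b(q, t) = 3 + (((6 + 1/q)/q)/q)*1 = 3 + ((6 + 1/q)/q**2)*1 = 3 + (6 + 1/q)/q**2)
(b(-10, 1/(-11)) - 134)**2 = ((3 + (-10)**(-3) + 6/(-10)**2) - 134)**2 = ((3 - 1/1000 + 6*(1/100)) - 134)**2 = ((3 - 1/1000 + 3/50) - 134)**2 = (3059/1000 - 134)**2 = (-130941/1000)**2 = 17145545481/1000000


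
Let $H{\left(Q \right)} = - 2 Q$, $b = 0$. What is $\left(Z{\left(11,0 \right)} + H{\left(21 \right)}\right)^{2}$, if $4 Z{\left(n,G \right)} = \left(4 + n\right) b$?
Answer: $1764$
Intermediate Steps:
$Z{\left(n,G \right)} = 0$ ($Z{\left(n,G \right)} = \frac{\left(4 + n\right) 0}{4} = \frac{1}{4} \cdot 0 = 0$)
$\left(Z{\left(11,0 \right)} + H{\left(21 \right)}\right)^{2} = \left(0 - 42\right)^{2} = \left(-42\right)^{2} = 1764$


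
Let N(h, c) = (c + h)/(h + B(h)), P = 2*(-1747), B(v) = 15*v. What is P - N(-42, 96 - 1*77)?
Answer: -2347991/672 ≈ -3494.0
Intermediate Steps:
P = -3494
N(h, c) = (c + h)/(16*h) (N(h, c) = (c + h)/(h + 15*h) = (c + h)/((16*h)) = (c + h)*(1/(16*h)) = (c + h)/(16*h))
P - N(-42, 96 - 1*77) = -3494 - ((96 - 1*77) - 42)/(16*(-42)) = -3494 - (-1)*((96 - 77) - 42)/(16*42) = -3494 - (-1)*(19 - 42)/(16*42) = -3494 - (-1)*(-23)/(16*42) = -3494 - 1*23/672 = -3494 - 23/672 = -2347991/672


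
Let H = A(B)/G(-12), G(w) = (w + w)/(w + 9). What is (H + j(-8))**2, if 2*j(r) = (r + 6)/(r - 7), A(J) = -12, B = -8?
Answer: 1849/900 ≈ 2.0544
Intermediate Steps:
G(w) = 2*w/(9 + w) (G(w) = (2*w)/(9 + w) = 2*w/(9 + w))
j(r) = (6 + r)/(2*(-7 + r)) (j(r) = ((r + 6)/(r - 7))/2 = ((6 + r)/(-7 + r))/2 = (6 + r)/(2*(-7 + r)))
H = -3/2 (H = -12/(2*(-12)/(9 - 12)) = -12/(2*(-12)/(-3)) = -12/(2*(-12)*(-1/3)) = -12/8 = -12*1/8 = -3/2 ≈ -1.5000)
(H + j(-8))**2 = (-3/2 + (6 - 8)/(2*(-7 - 8)))**2 = (-3/2 + (1/2)*(-2)/(-15))**2 = (-3/2 + (1/2)*(-1/15)*(-2))**2 = (-3/2 + 1/15)**2 = (-43/30)**2 = 1849/900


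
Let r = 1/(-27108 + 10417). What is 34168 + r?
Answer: 570298087/16691 ≈ 34168.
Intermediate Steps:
r = -1/16691 (r = 1/(-16691) = -1/16691 ≈ -5.9913e-5)
34168 + r = 34168 - 1/16691 = 570298087/16691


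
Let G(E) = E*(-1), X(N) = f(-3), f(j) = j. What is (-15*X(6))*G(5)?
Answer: -225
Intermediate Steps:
X(N) = -3
G(E) = -E
(-15*X(6))*G(5) = (-15*(-3))*(-1*5) = 45*(-5) = -225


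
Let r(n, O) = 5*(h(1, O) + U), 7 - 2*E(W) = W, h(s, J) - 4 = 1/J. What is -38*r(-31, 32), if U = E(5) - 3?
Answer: -6175/16 ≈ -385.94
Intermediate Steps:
h(s, J) = 4 + 1/J
E(W) = 7/2 - W/2
U = -2 (U = (7/2 - 1/2*5) - 3 = (7/2 - 5/2) - 3 = 1 - 3 = -2)
r(n, O) = 10 + 5/O (r(n, O) = 5*((4 + 1/O) - 2) = 5*(2 + 1/O) = 10 + 5/O)
-38*r(-31, 32) = -38*(10 + 5/32) = -38*325/32 = -6175/16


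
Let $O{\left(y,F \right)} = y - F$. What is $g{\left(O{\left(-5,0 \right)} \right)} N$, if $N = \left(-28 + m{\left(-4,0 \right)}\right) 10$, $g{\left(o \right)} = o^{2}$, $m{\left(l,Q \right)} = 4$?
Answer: $-6000$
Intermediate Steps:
$N = -240$ ($N = \left(-28 + 4\right) 10 = \left(-24\right) 10 = -240$)
$g{\left(O{\left(-5,0 \right)} \right)} N = \left(-5 - 0\right)^{2} \left(-240\right) = \left(-5 + 0\right)^{2} \left(-240\right) = \left(-5\right)^{2} \left(-240\right) = 25 \left(-240\right) = -6000$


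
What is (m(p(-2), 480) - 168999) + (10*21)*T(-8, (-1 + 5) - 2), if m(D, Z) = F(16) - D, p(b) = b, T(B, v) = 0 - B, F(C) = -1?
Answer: -167318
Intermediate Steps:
T(B, v) = -B
m(D, Z) = -1 - D
(m(p(-2), 480) - 168999) + (10*21)*T(-8, (-1 + 5) - 2) = ((-1 - 1*(-2)) - 168999) + (10*21)*(-1*(-8)) = ((-1 + 2) - 168999) + 210*8 = (1 - 168999) + 1680 = -168998 + 1680 = -167318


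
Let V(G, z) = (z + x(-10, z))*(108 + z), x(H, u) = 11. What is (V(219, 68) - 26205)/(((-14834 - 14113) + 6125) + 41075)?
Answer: -12301/18253 ≈ -0.67392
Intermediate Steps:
V(G, z) = (11 + z)*(108 + z) (V(G, z) = (z + 11)*(108 + z) = (11 + z)*(108 + z))
(V(219, 68) - 26205)/(((-14834 - 14113) + 6125) + 41075) = ((1188 + 68² + 119*68) - 26205)/(((-14834 - 14113) + 6125) + 41075) = ((1188 + 4624 + 8092) - 26205)/((-28947 + 6125) + 41075) = (13904 - 26205)/(-22822 + 41075) = -12301/18253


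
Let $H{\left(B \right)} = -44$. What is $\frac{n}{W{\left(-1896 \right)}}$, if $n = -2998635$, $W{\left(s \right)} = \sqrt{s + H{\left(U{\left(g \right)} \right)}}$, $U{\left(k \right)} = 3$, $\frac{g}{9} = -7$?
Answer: $\frac{599727 i \sqrt{485}}{194} \approx 68081.0 i$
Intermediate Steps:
$g = -63$ ($g = 9 \left(-7\right) = -63$)
$W{\left(s \right)} = \sqrt{-44 + s}$ ($W{\left(s \right)} = \sqrt{s - 44} = \sqrt{-44 + s}$)
$\frac{n}{W{\left(-1896 \right)}} = - \frac{2998635}{\sqrt{-44 - 1896}} = - \frac{2998635}{\sqrt{-1940}} = - \frac{2998635}{2 i \sqrt{485}} = - 2998635 \left(- \frac{i \sqrt{485}}{970}\right) = \frac{599727 i \sqrt{485}}{194}$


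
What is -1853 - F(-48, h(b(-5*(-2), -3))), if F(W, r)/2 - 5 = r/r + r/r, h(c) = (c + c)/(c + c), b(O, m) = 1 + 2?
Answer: -1867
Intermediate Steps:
b(O, m) = 3
h(c) = 1 (h(c) = (2*c)/((2*c)) = (2*c)*(1/(2*c)) = 1)
F(W, r) = 14 (F(W, r) = 10 + 2*(r/r + r/r) = 10 + 2*(1 + 1) = 10 + 2*2 = 10 + 4 = 14)
-1853 - F(-48, h(b(-5*(-2), -3))) = -1853 - 1*14 = -1853 - 14 = -1867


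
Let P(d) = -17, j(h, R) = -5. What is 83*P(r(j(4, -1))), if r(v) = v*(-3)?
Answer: -1411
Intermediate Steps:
r(v) = -3*v
83*P(r(j(4, -1))) = 83*(-17) = -1411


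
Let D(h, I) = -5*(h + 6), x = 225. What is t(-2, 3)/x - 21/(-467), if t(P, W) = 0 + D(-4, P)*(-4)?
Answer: 4681/21015 ≈ 0.22275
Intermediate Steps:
D(h, I) = -30 - 5*h (D(h, I) = -5*(6 + h) = -30 - 5*h)
t(P, W) = 40 (t(P, W) = 0 + (-30 - 5*(-4))*(-4) = 0 + (-30 + 20)*(-4) = 0 - 10*(-4) = 0 + 40 = 40)
t(-2, 3)/x - 21/(-467) = 40/225 - 21/(-467) = 40*(1/225) - 21*(-1/467) = 8/45 + 21/467 = 4681/21015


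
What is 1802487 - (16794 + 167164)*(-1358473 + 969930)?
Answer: 71477395681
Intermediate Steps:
1802487 - (16794 + 167164)*(-1358473 + 969930) = 1802487 - 183958*(-388543) = 1802487 - 1*(-71475593194) = 1802487 + 71475593194 = 71477395681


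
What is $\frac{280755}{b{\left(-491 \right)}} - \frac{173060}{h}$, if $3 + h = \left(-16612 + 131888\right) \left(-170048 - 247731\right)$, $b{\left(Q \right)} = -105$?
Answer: $- \frac{901408697483599}{337119244049} \approx -2673.9$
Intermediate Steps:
$h = -48159892007$ ($h = -3 + \left(-16612 + 131888\right) \left(-170048 - 247731\right) = -3 + 115276 \left(-417779\right) = -3 - 48159892004 = -48159892007$)
$\frac{280755}{b{\left(-491 \right)}} - \frac{173060}{h} = \frac{280755}{-105} - \frac{173060}{-48159892007} = 280755 \left(- \frac{1}{105}\right) - - \frac{173060}{48159892007} = - \frac{18717}{7} + \frac{173060}{48159892007} = - \frac{901408697483599}{337119244049}$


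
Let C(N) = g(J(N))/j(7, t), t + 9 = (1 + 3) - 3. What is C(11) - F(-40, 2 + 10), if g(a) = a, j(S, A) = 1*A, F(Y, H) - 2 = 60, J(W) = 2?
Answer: -249/4 ≈ -62.250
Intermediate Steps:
F(Y, H) = 62 (F(Y, H) = 2 + 60 = 62)
t = -8 (t = -9 + ((1 + 3) - 3) = -9 + (4 - 3) = -9 + 1 = -8)
j(S, A) = A
C(N) = -¼ (C(N) = 2/(-8) = 2*(-⅛) = -¼)
C(11) - F(-40, 2 + 10) = -¼ - 1*62 = -¼ - 62 = -249/4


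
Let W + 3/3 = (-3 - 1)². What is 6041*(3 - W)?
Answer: -72492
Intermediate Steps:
W = 15 (W = -1 + (-3 - 1)² = -1 + (-4)² = -1 + 16 = 15)
6041*(3 - W) = 6041*(3 - 1*15) = 6041*(3 - 15) = 6041*(-12) = -72492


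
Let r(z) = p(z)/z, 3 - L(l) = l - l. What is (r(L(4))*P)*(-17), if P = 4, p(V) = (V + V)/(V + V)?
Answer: -68/3 ≈ -22.667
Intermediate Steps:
p(V) = 1 (p(V) = (2*V)/((2*V)) = (2*V)*(1/(2*V)) = 1)
L(l) = 3 (L(l) = 3 - (l - l) = 3 - 1*0 = 3 + 0 = 3)
r(z) = 1/z
(r(L(4))*P)*(-17) = (4/3)*(-17) = -68/3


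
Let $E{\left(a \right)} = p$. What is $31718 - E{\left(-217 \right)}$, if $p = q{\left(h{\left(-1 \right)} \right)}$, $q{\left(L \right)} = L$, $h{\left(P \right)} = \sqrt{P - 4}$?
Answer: $31718 - i \sqrt{5} \approx 31718.0 - 2.2361 i$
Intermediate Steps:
$h{\left(P \right)} = \sqrt{-4 + P}$
$p = i \sqrt{5}$ ($p = \sqrt{-4 - 1} = \sqrt{-5} = i \sqrt{5} \approx 2.2361 i$)
$E{\left(a \right)} = i \sqrt{5}$
$31718 - E{\left(-217 \right)} = 31718 - i \sqrt{5}$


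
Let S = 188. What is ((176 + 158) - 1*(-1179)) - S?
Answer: 1325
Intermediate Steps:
((176 + 158) - 1*(-1179)) - S = ((176 + 158) - 1*(-1179)) - 1*188 = (334 + 1179) - 188 = 1513 - 188 = 1325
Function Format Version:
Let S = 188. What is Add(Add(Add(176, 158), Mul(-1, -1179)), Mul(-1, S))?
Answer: 1325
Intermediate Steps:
Add(Add(Add(176, 158), Mul(-1, -1179)), Mul(-1, S)) = Add(Add(Add(176, 158), Mul(-1, -1179)), Mul(-1, 188)) = Add(Add(334, 1179), -188) = Add(1513, -188) = 1325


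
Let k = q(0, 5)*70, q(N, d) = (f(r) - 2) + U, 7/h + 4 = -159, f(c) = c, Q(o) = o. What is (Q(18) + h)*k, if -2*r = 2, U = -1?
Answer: -819560/163 ≈ -5028.0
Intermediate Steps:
r = -1 (r = -1/2*2 = -1)
h = -7/163 (h = 7/(-4 - 159) = 7/(-163) = 7*(-1/163) = -7/163 ≈ -0.042945)
q(N, d) = -4 (q(N, d) = (-1 - 2) - 1 = -3 - 1 = -4)
k = -280 (k = -4*70 = -280)
(Q(18) + h)*k = (18 - 7/163)*(-280) = (2927/163)*(-280) = -819560/163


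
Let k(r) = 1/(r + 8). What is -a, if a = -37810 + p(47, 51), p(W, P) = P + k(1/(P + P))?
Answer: 30849001/817 ≈ 37759.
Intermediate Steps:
k(r) = 1/(8 + r)
p(W, P) = P + 1/(8 + 1/(2*P)) (p(W, P) = P + 1/(8 + 1/(P + P)) = P + 1/(8 + 1/(2*P)))
a = -30849001/817 (a = -37810 + 51*(3 + 16*51)/(1 + 16*51) = -37810 + 51*(3 + 816)/(1 + 816) = -37810 + 51*819/817 = -37810 + 51*(1/817)*819 = -37810 + 41769/817 = -30849001/817 ≈ -37759.)
-a = -1*(-30849001/817) = 30849001/817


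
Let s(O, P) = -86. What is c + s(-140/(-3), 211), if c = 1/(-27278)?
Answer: -2345909/27278 ≈ -86.000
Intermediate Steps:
c = -1/27278 ≈ -3.6660e-5
c + s(-140/(-3), 211) = -1/27278 - 86 = -2345909/27278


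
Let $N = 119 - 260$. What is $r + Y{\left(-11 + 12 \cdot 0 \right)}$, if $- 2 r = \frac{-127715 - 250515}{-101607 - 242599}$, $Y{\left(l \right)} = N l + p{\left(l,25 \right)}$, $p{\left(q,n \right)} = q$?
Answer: $\frac{529888125}{344206} \approx 1539.5$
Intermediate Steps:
$N = -141$
$Y{\left(l \right)} = - 140 l$ ($Y{\left(l \right)} = - 141 l + l = - 140 l$)
$r = - \frac{189115}{344206}$ ($r = - \frac{\left(-127715 - 250515\right) \frac{1}{-101607 - 242599}}{2} = - \frac{\left(-378230\right) \frac{1}{-344206}}{2} = - \frac{\left(-378230\right) \left(- \frac{1}{344206}\right)}{2} = \left(- \frac{1}{2}\right) \frac{189115}{172103} = - \frac{189115}{344206} \approx -0.54942$)
$r + Y{\left(-11 + 12 \cdot 0 \right)} = - \frac{189115}{344206} - 140 \left(-11 + 12 \cdot 0\right) = - \frac{189115}{344206} - 140 \left(-11 + 0\right) = - \frac{189115}{344206} - -1540 = - \frac{189115}{344206} + 1540 = \frac{529888125}{344206}$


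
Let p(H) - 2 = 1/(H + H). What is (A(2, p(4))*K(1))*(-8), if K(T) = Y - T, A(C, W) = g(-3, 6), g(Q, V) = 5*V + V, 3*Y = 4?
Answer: -96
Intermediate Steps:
Y = 4/3 (Y = (⅓)*4 = 4/3 ≈ 1.3333)
p(H) = 2 + 1/(2*H) (p(H) = 2 + 1/(H + H) = 2 + 1/(2*H))
g(Q, V) = 6*V
A(C, W) = 36 (A(C, W) = 6*6 = 36)
K(T) = 4/3 - T
(A(2, p(4))*K(1))*(-8) = (36*(4/3 - 1*1))*(-8) = (36*(4/3 - 1))*(-8) = (36*(⅓))*(-8) = 12*(-8) = -96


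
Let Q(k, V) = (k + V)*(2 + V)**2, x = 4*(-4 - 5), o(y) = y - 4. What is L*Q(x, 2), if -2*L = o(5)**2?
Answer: 272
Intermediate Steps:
o(y) = -4 + y
x = -36 (x = 4*(-9) = -36)
Q(k, V) = (2 + V)**2*(V + k) (Q(k, V) = (V + k)*(2 + V)**2 = (2 + V)**2*(V + k))
L = -1/2 (L = -(-4 + 5)**2/2 = -1/2*1**2 = -1/2*1 = -1/2 ≈ -0.50000)
L*Q(x, 2) = -(2 + 2)**2*(2 - 36)/2 = -4**2*(-34)/2 = -8*(-34) = -1/2*(-544) = 272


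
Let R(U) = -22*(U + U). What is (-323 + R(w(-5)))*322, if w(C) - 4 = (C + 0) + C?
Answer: -18998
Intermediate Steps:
w(C) = 4 + 2*C (w(C) = 4 + ((C + 0) + C) = 4 + (C + C) = 4 + 2*C)
R(U) = -44*U
(-323 + R(w(-5)))*322 = (-323 - 44*(4 + 2*(-5)))*322 = (-323 - 44*(4 - 10))*322 = (-323 - 44*(-6))*322 = (-323 + 264)*322 = -59*322 = -18998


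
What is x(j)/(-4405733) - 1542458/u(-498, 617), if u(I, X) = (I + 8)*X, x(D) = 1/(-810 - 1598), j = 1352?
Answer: 1168853195236403/229101464357080 ≈ 5.1019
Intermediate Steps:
x(D) = -1/2408 (x(D) = 1/(-2408) = -1/2408)
u(I, X) = X*(8 + I) (u(I, X) = (8 + I)*X = X*(8 + I))
x(j)/(-4405733) - 1542458/u(-498, 617) = -1/2408/(-4405733) - 1542458*1/(617*(8 - 498)) = -1/2408*(-1/4405733) - 1542458/(617*(-490)) = 1/10609005064 - 1542458/(-302330) = 1/10609005064 - 1542458*(-1/302330) = 1/10609005064 + 771229/151165 = 1168853195236403/229101464357080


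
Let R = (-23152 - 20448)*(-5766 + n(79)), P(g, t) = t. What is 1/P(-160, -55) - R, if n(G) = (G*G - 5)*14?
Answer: 195528123999/55 ≈ 3.5551e+9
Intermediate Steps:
n(G) = -70 + 14*G**2 (n(G) = (G**2 - 5)*14 = (-5 + G**2)*14 = -70 + 14*G**2)
R = -3555056800 (R = (-23152 - 20448)*(-5766 + (-70 + 14*79**2)) = -43600*(-5766 + (-70 + 14*6241)) = -43600*(-5766 + (-70 + 87374)) = -43600*(-5766 + 87304) = -43600*81538 = -3555056800)
1/P(-160, -55) - R = 1/(-55) - 1*(-3555056800) = -1/55 + 3555056800 = 195528123999/55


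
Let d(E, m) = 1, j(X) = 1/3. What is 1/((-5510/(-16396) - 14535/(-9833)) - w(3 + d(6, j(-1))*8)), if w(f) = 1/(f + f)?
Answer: 443360137/784210414 ≈ 0.56536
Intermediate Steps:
j(X) = ⅓
w(f) = 1/(2*f)
1/((-5510/(-16396) - 14535/(-9833)) - w(3 + d(6, j(-1))*8)) = 1/((-5510/(-16396) - 14535/(-9833)) - 1/(2*(3 + 1*8))) = 1/((-5510*(-1/16396) - 14535*(-1/9833)) - 1/(2*(3 + 8))) = 1/((2755/8198 + 14535/9833) - 1/(2*11)) = 1/(146247845/80610934 - 1/(2*11)) = 1/(146247845/80610934 - 1*1/22) = 1/(146247845/80610934 - 1/22) = 1/(784210414/443360137) = 443360137/784210414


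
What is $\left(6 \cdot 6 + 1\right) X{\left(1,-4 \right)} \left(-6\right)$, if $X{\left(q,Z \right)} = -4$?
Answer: $888$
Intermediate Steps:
$\left(6 \cdot 6 + 1\right) X{\left(1,-4 \right)} \left(-6\right) = \left(6 \cdot 6 + 1\right) \left(-4\right) \left(-6\right) = \left(36 + 1\right) \left(-4\right) \left(-6\right) = 37 \left(-4\right) \left(-6\right) = \left(-148\right) \left(-6\right) = 888$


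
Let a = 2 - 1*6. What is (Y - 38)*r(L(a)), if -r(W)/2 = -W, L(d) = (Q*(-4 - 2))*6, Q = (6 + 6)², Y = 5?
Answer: 342144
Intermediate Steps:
Q = 144 (Q = 12² = 144)
a = -4 (a = 2 - 6 = -4)
L(d) = -5184 (L(d) = (144*(-4 - 2))*6 = (144*(-6))*6 = -864*6 = -5184)
r(W) = 2*W (r(W) = -(-2)*W = 2*W)
(Y - 38)*r(L(a)) = (5 - 38)*(2*(-5184)) = -33*(-10368) = 342144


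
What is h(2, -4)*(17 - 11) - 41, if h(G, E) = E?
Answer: -65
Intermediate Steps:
h(2, -4)*(17 - 11) - 41 = -4*(17 - 11) - 41 = -4*6 - 41 = -24 - 41 = -65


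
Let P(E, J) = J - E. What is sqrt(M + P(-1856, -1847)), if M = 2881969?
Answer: 11*sqrt(23818) ≈ 1697.6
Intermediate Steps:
sqrt(M + P(-1856, -1847)) = sqrt(2881969 + (-1847 - 1*(-1856))) = sqrt(2881969 + (-1847 + 1856)) = sqrt(2881969 + 9) = sqrt(2881978) = 11*sqrt(23818)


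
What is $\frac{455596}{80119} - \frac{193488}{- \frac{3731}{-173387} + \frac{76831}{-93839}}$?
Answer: $\frac{31528960141096854818}{129906782206409} \approx 2.427 \cdot 10^{5}$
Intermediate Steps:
$\frac{455596}{80119} - \frac{193488}{- \frac{3731}{-173387} + \frac{76831}{-93839}} = 455596 \cdot \frac{1}{80119} - \frac{193488}{\left(-3731\right) \left(- \frac{1}{173387}\right) + 76831 \left(- \frac{1}{93839}\right)} = \frac{455596}{80119} - \frac{193488}{\frac{3731}{173387} - \frac{76831}{93839}} = \frac{455596}{80119} - \frac{193488}{- \frac{12971383288}{16270462693}} = \frac{455596}{80119} - - \frac{393517410692898}{1621422911} = \frac{455596}{80119} + \frac{393517410692898}{1621422911} = \frac{31528960141096854818}{129906782206409}$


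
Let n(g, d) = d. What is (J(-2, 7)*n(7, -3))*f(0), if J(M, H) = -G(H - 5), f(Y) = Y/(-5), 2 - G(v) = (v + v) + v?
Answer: 0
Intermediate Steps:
G(v) = 2 - 3*v (G(v) = 2 - ((v + v) + v) = 2 - (2*v + v) = 2 - 3*v)
f(Y) = -Y/5 (f(Y) = Y*(-1/5) = -Y/5)
J(M, H) = -17 + 3*H (J(M, H) = -(2 - 3*(H - 5)) = -(2 - 3*(-5 + H)) = -(2 + (15 - 3*H)) = -(17 - 3*H) = -17 + 3*H)
(J(-2, 7)*n(7, -3))*f(0) = ((-17 + 3*7)*(-3))*(-1/5*0) = ((-17 + 21)*(-3))*0 = (4*(-3))*0 = -12*0 = 0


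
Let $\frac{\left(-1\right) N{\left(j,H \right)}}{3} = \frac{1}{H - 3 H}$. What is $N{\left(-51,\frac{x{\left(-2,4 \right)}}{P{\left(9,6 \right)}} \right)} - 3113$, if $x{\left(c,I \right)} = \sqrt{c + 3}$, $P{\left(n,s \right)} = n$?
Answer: $- \frac{6199}{2} \approx -3099.5$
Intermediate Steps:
$x{\left(c,I \right)} = \sqrt{3 + c}$
$N{\left(j,H \right)} = \frac{3}{2 H}$ ($N{\left(j,H \right)} = - \frac{3}{H - 3 H} = - \frac{3}{\left(-2\right) H} = - 3 \left(- \frac{1}{2 H}\right) = \frac{3}{2 H}$)
$N{\left(-51,\frac{x{\left(-2,4 \right)}}{P{\left(9,6 \right)}} \right)} - 3113 = \frac{3}{2 \frac{\sqrt{3 - 2}}{9}} - 3113 = \frac{3}{2 \sqrt{1} \cdot \frac{1}{9}} - 3113 = \frac{3}{2 \cdot 1 \cdot \frac{1}{9}} - 3113 = \frac{3 \frac{1}{\frac{1}{9}}}{2} - 3113 = \frac{3}{2} \cdot 9 - 3113 = \frac{27}{2} - 3113 = - \frac{6199}{2}$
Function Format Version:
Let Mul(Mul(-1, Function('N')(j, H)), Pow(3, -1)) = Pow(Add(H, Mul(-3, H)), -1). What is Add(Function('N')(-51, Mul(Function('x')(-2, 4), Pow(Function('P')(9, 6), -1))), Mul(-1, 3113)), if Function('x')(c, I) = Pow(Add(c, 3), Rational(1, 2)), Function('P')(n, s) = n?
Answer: Rational(-6199, 2) ≈ -3099.5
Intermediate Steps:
Function('x')(c, I) = Pow(Add(3, c), Rational(1, 2))
Function('N')(j, H) = Mul(Rational(3, 2), Pow(H, -1)) (Function('N')(j, H) = Mul(-3, Pow(Add(H, Mul(-3, H)), -1)) = Mul(-3, Pow(Mul(-2, H), -1)) = Mul(-3, Mul(Rational(-1, 2), Pow(H, -1))) = Mul(Rational(3, 2), Pow(H, -1)))
Add(Function('N')(-51, Mul(Function('x')(-2, 4), Pow(Function('P')(9, 6), -1))), Mul(-1, 3113)) = Add(Mul(Rational(3, 2), Pow(Mul(Pow(Add(3, -2), Rational(1, 2)), Pow(9, -1)), -1)), Mul(-1, 3113)) = Add(Mul(Rational(3, 2), Pow(Mul(Pow(1, Rational(1, 2)), Rational(1, 9)), -1)), -3113) = Add(Mul(Rational(3, 2), Pow(Mul(1, Rational(1, 9)), -1)), -3113) = Add(Mul(Rational(3, 2), Pow(Rational(1, 9), -1)), -3113) = Add(Mul(Rational(3, 2), 9), -3113) = Add(Rational(27, 2), -3113) = Rational(-6199, 2)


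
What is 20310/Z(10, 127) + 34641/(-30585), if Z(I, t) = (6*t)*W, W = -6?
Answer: -43308889/7768590 ≈ -5.5749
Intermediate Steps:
Z(I, t) = -36*t (Z(I, t) = (6*t)*(-6) = -36*t)
20310/Z(10, 127) + 34641/(-30585) = 20310/((-36*127)) + 34641/(-30585) = 20310/(-4572) + 34641*(-1/30585) = 20310*(-1/4572) - 11547/10195 = -3385/762 - 11547/10195 = -43308889/7768590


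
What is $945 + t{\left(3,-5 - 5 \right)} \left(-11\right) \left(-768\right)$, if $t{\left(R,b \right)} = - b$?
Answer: $85425$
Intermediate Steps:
$945 + t{\left(3,-5 - 5 \right)} \left(-11\right) \left(-768\right) = 945 + - (-5 - 5) \left(-11\right) \left(-768\right) = 945 + \left(-1\right) \left(-10\right) \left(-11\right) \left(-768\right) = 945 + 10 \left(-11\right) \left(-768\right) = 945 - -84480 = 945 + 84480 = 85425$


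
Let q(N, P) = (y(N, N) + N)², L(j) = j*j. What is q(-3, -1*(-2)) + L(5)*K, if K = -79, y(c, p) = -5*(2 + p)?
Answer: -1971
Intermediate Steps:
L(j) = j²
y(c, p) = -10 - 5*p
q(N, P) = (-10 - 4*N)² (q(N, P) = ((-10 - 5*N) + N)² = (-10 - 4*N)²)
q(-3, -1*(-2)) + L(5)*K = 4*(5 + 2*(-3))² + 5²*(-79) = 4*(5 - 6)² + 25*(-79) = 4*(-1)² - 1975 = 4*1 - 1975 = 4 - 1975 = -1971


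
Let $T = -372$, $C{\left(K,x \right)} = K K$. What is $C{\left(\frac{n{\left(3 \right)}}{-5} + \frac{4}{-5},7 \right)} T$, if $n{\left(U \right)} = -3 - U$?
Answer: $- \frac{1488}{25} \approx -59.52$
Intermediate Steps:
$C{\left(K,x \right)} = K^{2}$
$C{\left(\frac{n{\left(3 \right)}}{-5} + \frac{4}{-5},7 \right)} T = \left(\frac{-3 - 3}{-5} + \frac{4}{-5}\right)^{2} \left(-372\right) = \left(\left(-3 - 3\right) \left(- \frac{1}{5}\right) + 4 \left(- \frac{1}{5}\right)\right)^{2} \left(-372\right) = \left(\left(-6\right) \left(- \frac{1}{5}\right) - \frac{4}{5}\right)^{2} \left(-372\right) = \left(\frac{6}{5} - \frac{4}{5}\right)^{2} \left(-372\right) = \left(\frac{2}{5}\right)^{2} \left(-372\right) = \frac{4}{25} \left(-372\right) = - \frac{1488}{25}$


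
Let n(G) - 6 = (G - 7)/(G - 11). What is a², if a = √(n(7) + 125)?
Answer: 131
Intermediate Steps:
n(G) = 6 + (-7 + G)/(-11 + G) (n(G) = 6 + (G - 7)/(G - 11) = 6 + (-7 + G)/(-11 + G))
a = √131 (a = √((-73 + 7*7)/(-11 + 7) + 125) = √((-73 + 49)/(-4) + 125) = √(-¼*(-24) + 125) = √(6 + 125) = √131 ≈ 11.446)
a² = (√131)² = 131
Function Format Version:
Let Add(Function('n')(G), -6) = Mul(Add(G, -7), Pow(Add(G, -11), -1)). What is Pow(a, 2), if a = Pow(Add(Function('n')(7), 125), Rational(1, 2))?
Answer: 131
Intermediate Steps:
Function('n')(G) = Add(6, Mul(Pow(Add(-11, G), -1), Add(-7, G))) (Function('n')(G) = Add(6, Mul(Add(G, -7), Pow(Add(G, -11), -1))) = Add(6, Mul(Add(-7, G), Pow(Add(-11, G), -1))) = Add(6, Mul(Pow(Add(-11, G), -1), Add(-7, G))))
a = Pow(131, Rational(1, 2)) (a = Pow(Add(Mul(Pow(Add(-11, 7), -1), Add(-73, Mul(7, 7))), 125), Rational(1, 2)) = Pow(Add(Mul(Pow(-4, -1), Add(-73, 49)), 125), Rational(1, 2)) = Pow(Add(Mul(Rational(-1, 4), -24), 125), Rational(1, 2)) = Pow(Add(6, 125), Rational(1, 2)) = Pow(131, Rational(1, 2)) ≈ 11.446)
Pow(a, 2) = Pow(Pow(131, Rational(1, 2)), 2) = 131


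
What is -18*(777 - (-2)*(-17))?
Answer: -13374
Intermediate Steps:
-18*(777 - (-2)*(-17)) = -18*(777 - 1*34) = -18*(777 - 34) = -18*743 = -13374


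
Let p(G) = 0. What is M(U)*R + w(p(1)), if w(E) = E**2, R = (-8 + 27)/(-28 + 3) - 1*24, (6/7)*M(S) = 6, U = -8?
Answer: -4333/25 ≈ -173.32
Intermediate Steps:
M(S) = 7 (M(S) = (7/6)*6 = 7)
R = -619/25 (R = 19/(-25) - 24 = 19*(-1/25) - 24 = -19/25 - 24 = -619/25 ≈ -24.760)
M(U)*R + w(p(1)) = 7*(-619/25) + 0**2 = -4333/25 + 0 = -4333/25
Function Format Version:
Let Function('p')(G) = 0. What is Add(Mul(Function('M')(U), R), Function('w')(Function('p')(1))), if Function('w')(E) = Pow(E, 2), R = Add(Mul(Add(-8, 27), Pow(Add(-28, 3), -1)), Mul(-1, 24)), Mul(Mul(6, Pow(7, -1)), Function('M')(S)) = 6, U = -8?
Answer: Rational(-4333, 25) ≈ -173.32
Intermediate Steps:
Function('M')(S) = 7 (Function('M')(S) = Mul(Rational(7, 6), 6) = 7)
R = Rational(-619, 25) (R = Add(Mul(19, Pow(-25, -1)), -24) = Add(Mul(19, Rational(-1, 25)), -24) = Add(Rational(-19, 25), -24) = Rational(-619, 25) ≈ -24.760)
Add(Mul(Function('M')(U), R), Function('w')(Function('p')(1))) = Add(Mul(7, Rational(-619, 25)), Pow(0, 2)) = Add(Rational(-4333, 25), 0) = Rational(-4333, 25)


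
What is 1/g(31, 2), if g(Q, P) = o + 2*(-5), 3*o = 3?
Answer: -⅑ ≈ -0.11111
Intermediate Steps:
o = 1 (o = (⅓)*3 = 1)
g(Q, P) = -9 (g(Q, P) = 1 + 2*(-5) = 1 - 10 = -9)
1/g(31, 2) = 1/(-9) = -⅑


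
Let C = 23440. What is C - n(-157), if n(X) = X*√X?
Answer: 23440 + 157*I*√157 ≈ 23440.0 + 1967.2*I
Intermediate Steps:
n(X) = X^(3/2)
C - n(-157) = 23440 - (-157)^(3/2) = 23440 - (-157)*I*√157 = 23440 + 157*I*√157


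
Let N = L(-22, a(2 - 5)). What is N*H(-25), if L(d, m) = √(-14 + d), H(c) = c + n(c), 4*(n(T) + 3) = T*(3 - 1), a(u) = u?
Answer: -243*I ≈ -243.0*I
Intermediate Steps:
n(T) = -3 + T/2 (n(T) = -3 + (T*(3 - 1))/4 = -3 + (T*2)/4 = -3 + (2*T)/4 = -3 + T/2)
H(c) = -3 + 3*c/2 (H(c) = c + (-3 + c/2) = -3 + 3*c/2)
N = 6*I (N = √(-14 - 22) = √(-36) = 6*I ≈ 6.0*I)
N*H(-25) = (6*I)*(-3 + (3/2)*(-25)) = (6*I)*(-3 - 75/2) = (6*I)*(-81/2) = -243*I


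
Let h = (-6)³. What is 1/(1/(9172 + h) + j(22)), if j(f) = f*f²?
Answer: 8956/95363489 ≈ 9.3914e-5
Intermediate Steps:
j(f) = f³
h = -216
1/(1/(9172 + h) + j(22)) = 1/(1/(9172 - 216) + 22³) = 1/(1/8956 + 10648) = 1/(95363489/8956) = 8956/95363489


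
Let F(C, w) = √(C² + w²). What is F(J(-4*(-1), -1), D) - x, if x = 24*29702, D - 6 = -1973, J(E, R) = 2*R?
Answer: -712848 + √3869093 ≈ -7.1088e+5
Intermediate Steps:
D = -1967 (D = 6 - 1973 = -1967)
x = 712848
F(J(-4*(-1), -1), D) - x = √((2*(-1))² + (-1967)²) - 1*712848 = √((-2)² + 3869089) - 712848 = √(4 + 3869089) - 712848 = √3869093 - 712848 = -712848 + √3869093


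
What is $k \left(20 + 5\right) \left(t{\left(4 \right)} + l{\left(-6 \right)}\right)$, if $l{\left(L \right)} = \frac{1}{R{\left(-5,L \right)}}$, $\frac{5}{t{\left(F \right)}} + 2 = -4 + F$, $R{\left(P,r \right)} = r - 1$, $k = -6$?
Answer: $\frac{2775}{7} \approx 396.43$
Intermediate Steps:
$R{\left(P,r \right)} = -1 + r$
$t{\left(F \right)} = \frac{5}{-6 + F}$ ($t{\left(F \right)} = \frac{5}{-2 + \left(-4 + F\right)} = \frac{5}{-6 + F}$)
$l{\left(L \right)} = \frac{1}{-1 + L}$
$k \left(20 + 5\right) \left(t{\left(4 \right)} + l{\left(-6 \right)}\right) = - 6 \left(20 + 5\right) \left(\frac{5}{-6 + 4} + \frac{1}{-1 - 6}\right) = - 6 \cdot 25 \left(\frac{5}{-2} + \frac{1}{-7}\right) = - 6 \cdot 25 \left(5 \left(- \frac{1}{2}\right) - \frac{1}{7}\right) = - 6 \cdot 25 \left(- \frac{5}{2} - \frac{1}{7}\right) = - 6 \cdot 25 \left(- \frac{37}{14}\right) = \left(-6\right) \left(- \frac{925}{14}\right) = \frac{2775}{7}$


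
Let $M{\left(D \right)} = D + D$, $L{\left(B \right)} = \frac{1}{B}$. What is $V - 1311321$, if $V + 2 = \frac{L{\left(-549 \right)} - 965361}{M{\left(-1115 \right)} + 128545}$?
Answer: $- \frac{18187352165639}{13869387} \approx -1.3113 \cdot 10^{6}$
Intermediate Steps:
$M{\left(D \right)} = 2 D$
$V = - \frac{133735412}{13869387}$ ($V = -2 + \frac{\frac{1}{-549} - 965361}{2 \left(-1115\right) + 128545} = -2 + \frac{- \frac{1}{549} - 965361}{-2230 + 128545} = -2 - \frac{529983190}{549 \cdot 126315} = -2 - \frac{105996638}{13869387} = - \frac{133735412}{13869387} \approx -9.6425$)
$V - 1311321 = - \frac{133735412}{13869387} - 1311321 = - \frac{18187352165639}{13869387}$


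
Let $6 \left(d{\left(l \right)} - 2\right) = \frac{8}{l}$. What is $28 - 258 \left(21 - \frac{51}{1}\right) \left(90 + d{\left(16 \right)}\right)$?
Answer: $712753$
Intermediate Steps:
$d{\left(l \right)} = 2 + \frac{4}{3 l}$ ($d{\left(l \right)} = 2 + \frac{8 \frac{1}{l}}{6} = 2 + \frac{4}{3 l}$)
$28 - 258 \left(21 - \frac{51}{1}\right) \left(90 + d{\left(16 \right)}\right) = 28 - 258 \left(21 - \frac{51}{1}\right) \left(90 + \left(2 + \frac{4}{3 \cdot 16}\right)\right) = 28 - 258 \left(21 - 51\right) \left(90 + \left(2 + \frac{4}{3} \cdot \frac{1}{16}\right)\right) = 28 - 258 \left(21 - 51\right) \left(90 + \left(2 + \frac{1}{12}\right)\right) = 28 - 258 \left(- 30 \left(90 + \frac{25}{12}\right)\right) = 28 - 258 \left(\left(-30\right) \frac{1105}{12}\right) = 28 - -712725 = 28 + 712725 = 712753$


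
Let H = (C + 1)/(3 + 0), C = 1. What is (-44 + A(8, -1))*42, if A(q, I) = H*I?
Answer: -1876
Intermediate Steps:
H = ⅔ (H = (1 + 1)/(3 + 0) = 2/3 = 2*(⅓) = ⅔ ≈ 0.66667)
A(q, I) = 2*I/3
(-44 + A(8, -1))*42 = (-44 + (⅔)*(-1))*42 = (-44 - ⅔)*42 = -134/3*42 = -1876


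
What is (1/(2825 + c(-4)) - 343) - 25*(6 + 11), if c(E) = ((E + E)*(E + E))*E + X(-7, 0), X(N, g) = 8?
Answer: -1979135/2577 ≈ -768.00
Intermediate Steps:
c(E) = 8 + 4*E³ (c(E) = ((E + E)*(E + E))*E + 8 = ((2*E)*(2*E))*E + 8 = (4*E²)*E + 8 = 4*E³ + 8 = 8 + 4*E³)
(1/(2825 + c(-4)) - 343) - 25*(6 + 11) = (1/(2825 + (8 + 4*(-4)³)) - 343) - 25*(6 + 11) = (1/(2825 + (8 + 4*(-64))) - 343) - 25*17 = (1/(2825 + (8 - 256)) - 343) - 425 = (1/(2825 - 248) - 343) - 425 = (1/2577 - 343) - 425 = -883910/2577 - 425 = -1979135/2577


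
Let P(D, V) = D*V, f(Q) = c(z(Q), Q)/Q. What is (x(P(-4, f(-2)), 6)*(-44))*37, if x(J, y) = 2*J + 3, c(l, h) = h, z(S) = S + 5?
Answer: 8140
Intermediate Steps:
z(S) = 5 + S
f(Q) = 1 (f(Q) = Q/Q = 1)
x(J, y) = 3 + 2*J
(x(P(-4, f(-2)), 6)*(-44))*37 = ((3 + 2*(-4*1))*(-44))*37 = ((3 + 2*(-4))*(-44))*37 = ((3 - 8)*(-44))*37 = -5*(-44)*37 = 220*37 = 8140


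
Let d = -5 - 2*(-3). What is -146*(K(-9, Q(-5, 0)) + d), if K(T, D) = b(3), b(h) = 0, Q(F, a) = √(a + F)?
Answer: -146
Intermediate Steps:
Q(F, a) = √(F + a)
K(T, D) = 0
d = 1 (d = -5 + 6 = 1)
-146*(K(-9, Q(-5, 0)) + d) = -146*(0 + 1) = -146*1 = -146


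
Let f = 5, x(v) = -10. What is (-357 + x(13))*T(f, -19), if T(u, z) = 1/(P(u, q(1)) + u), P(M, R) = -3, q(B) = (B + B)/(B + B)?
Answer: -367/2 ≈ -183.50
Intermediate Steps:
q(B) = 1 (q(B) = (2*B)/((2*B)) = (2*B)*(1/(2*B)) = 1)
T(u, z) = 1/(-3 + u)
(-357 + x(13))*T(f, -19) = (-357 - 10)/(-3 + 5) = -367/2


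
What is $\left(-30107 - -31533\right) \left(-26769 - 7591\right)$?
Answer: $-48997360$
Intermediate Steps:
$\left(-30107 - -31533\right) \left(-26769 - 7591\right) = \left(-30107 + 31533\right) \left(-34360\right) = 1426 \left(-34360\right) = -48997360$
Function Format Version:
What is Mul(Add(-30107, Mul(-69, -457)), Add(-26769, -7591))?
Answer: -48997360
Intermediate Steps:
Mul(Add(-30107, Mul(-69, -457)), Add(-26769, -7591)) = Mul(Add(-30107, 31533), -34360) = Mul(1426, -34360) = -48997360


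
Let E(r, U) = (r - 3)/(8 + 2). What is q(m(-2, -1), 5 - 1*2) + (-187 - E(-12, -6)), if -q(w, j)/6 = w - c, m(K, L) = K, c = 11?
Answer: -215/2 ≈ -107.50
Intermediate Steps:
E(r, U) = -3/10 + r/10 (E(r, U) = (-3 + r)/10 = (-3 + r)*(⅒) = -3/10 + r/10)
q(w, j) = 66 - 6*w (q(w, j) = -6*(w - 1*11) = -6*(w - 11) = -6*(-11 + w) = 66 - 6*w)
q(m(-2, -1), 5 - 1*2) + (-187 - E(-12, -6)) = (66 - 6*(-2)) + (-187 - (-3/10 + (⅒)*(-12))) = (66 + 12) + (-187 - (-3/10 - 6/5)) = 78 + (-187 - 1*(-3/2)) = 78 + (-187 + 3/2) = 78 - 371/2 = -215/2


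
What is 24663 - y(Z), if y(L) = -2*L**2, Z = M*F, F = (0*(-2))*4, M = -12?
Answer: 24663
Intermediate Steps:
F = 0 (F = 0*4 = 0)
Z = 0 (Z = -12*0 = 0)
24663 - y(Z) = 24663 - (-2)*0**2 = 24663 - (-2)*0 = 24663 - 1*0 = 24663 + 0 = 24663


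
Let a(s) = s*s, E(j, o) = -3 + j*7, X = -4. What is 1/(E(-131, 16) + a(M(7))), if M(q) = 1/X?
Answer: -16/14719 ≈ -0.0010870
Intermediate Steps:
M(q) = -1/4 (M(q) = 1/(-4) = -1/4)
E(j, o) = -3 + 7*j
a(s) = s**2
1/(E(-131, 16) + a(M(7))) = 1/((-3 + 7*(-131)) + (-1/4)**2) = 1/((-3 - 917) + 1/16) = 1/(-920 + 1/16) = 1/(-14719/16) = -16/14719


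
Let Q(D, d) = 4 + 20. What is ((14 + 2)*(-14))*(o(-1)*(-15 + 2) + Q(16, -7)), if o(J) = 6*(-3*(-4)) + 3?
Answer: 213024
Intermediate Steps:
Q(D, d) = 24
o(J) = 75 (o(J) = 6*12 + 3 = 72 + 3 = 75)
((14 + 2)*(-14))*(o(-1)*(-15 + 2) + Q(16, -7)) = ((14 + 2)*(-14))*(75*(-15 + 2) + 24) = (16*(-14))*(75*(-13) + 24) = -224*(-975 + 24) = -224*(-951) = 213024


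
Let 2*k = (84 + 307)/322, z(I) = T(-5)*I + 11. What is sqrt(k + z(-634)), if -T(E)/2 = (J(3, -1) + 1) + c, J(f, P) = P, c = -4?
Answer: 11*I*sqrt(8197)/14 ≈ 71.136*I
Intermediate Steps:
T(E) = 8 (T(E) = -2*((-1 + 1) - 4) = -2*(0 - 4) = -2*(-4) = 8)
z(I) = 11 + 8*I (z(I) = 8*I + 11 = 11 + 8*I)
k = 17/28 (k = ((84 + 307)/322)/2 = ((1/322)*391)/2 = (1/2)*(17/14) = 17/28 ≈ 0.60714)
sqrt(k + z(-634)) = sqrt(17/28 + (11 + 8*(-634))) = sqrt(17/28 + (11 - 5072)) = sqrt(17/28 - 5061) = sqrt(-141691/28) = 11*I*sqrt(8197)/14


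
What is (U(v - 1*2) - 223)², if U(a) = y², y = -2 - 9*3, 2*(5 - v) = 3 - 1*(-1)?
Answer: 381924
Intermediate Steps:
v = 3 (v = 5 - (3 - 1*(-1))/2 = 5 - (3 + 1)/2 = 5 - ½*4 = 5 - 2 = 3)
y = -29 (y = -2 - 3*9 = -2 - 27 = -29)
U(a) = 841 (U(a) = (-29)² = 841)
(U(v - 1*2) - 223)² = (841 - 223)² = 618² = 381924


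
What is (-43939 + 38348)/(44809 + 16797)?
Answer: -5591/61606 ≈ -0.090754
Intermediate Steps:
(-43939 + 38348)/(44809 + 16797) = -5591/61606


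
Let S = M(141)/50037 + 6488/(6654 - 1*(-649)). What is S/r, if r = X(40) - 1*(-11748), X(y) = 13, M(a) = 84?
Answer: 108417836/1432569033857 ≈ 7.5681e-5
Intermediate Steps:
S = 108417836/121806737 (S = 84/50037 + 6488/(6654 - 1*(-649)) = 84*(1/50037) + 6488/(6654 + 649) = 28/16679 + 6488/7303 = 108417836/121806737 ≈ 0.89008)
r = 11761 (r = 13 - 1*(-11748) = 13 + 11748 = 11761)
S/r = (108417836/121806737)/11761 = (108417836/121806737)*(1/11761) = 108417836/1432569033857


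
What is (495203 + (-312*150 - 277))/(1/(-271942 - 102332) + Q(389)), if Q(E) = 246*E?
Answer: 167721910524/35815776155 ≈ 4.6829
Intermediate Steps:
(495203 + (-312*150 - 277))/(1/(-271942 - 102332) + Q(389)) = (495203 + (-312*150 - 277))/(1/(-271942 - 102332) + 246*389) = (495203 + (-46800 - 277))/(1/(-374274) + 95694) = (495203 - 47077)/(-1/374274 + 95694) = 448126/(35815776155/374274) = 448126*(374274/35815776155) = 167721910524/35815776155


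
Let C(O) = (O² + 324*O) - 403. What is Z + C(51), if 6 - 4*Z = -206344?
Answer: 140619/2 ≈ 70310.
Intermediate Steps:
C(O) = -403 + O² + 324*O
Z = 103175/2 (Z = 3/2 - ¼*(-206344) = 3/2 + 51586 = 103175/2 ≈ 51588.)
Z + C(51) = 103175/2 + (-403 + 51² + 324*51) = 103175/2 + (-403 + 2601 + 16524) = 103175/2 + 18722 = 140619/2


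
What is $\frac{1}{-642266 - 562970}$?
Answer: $- \frac{1}{1205236} \approx -8.2971 \cdot 10^{-7}$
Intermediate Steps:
$\frac{1}{-642266 - 562970} = \frac{1}{-1205236} = - \frac{1}{1205236}$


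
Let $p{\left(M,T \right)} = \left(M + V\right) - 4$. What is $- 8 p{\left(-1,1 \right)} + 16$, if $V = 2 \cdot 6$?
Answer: $-40$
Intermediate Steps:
$V = 12$
$p{\left(M,T \right)} = 8 + M$ ($p{\left(M,T \right)} = \left(M + 12\right) - 4 = \left(12 + M\right) - 4 = 8 + M$)
$- 8 p{\left(-1,1 \right)} + 16 = - 8 \left(8 - 1\right) + 16 = \left(-8\right) 7 + 16 = -56 + 16 = -40$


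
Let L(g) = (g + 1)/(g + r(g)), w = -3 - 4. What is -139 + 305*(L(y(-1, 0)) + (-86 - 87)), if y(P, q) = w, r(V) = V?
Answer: -369413/7 ≈ -52773.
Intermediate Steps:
w = -7
y(P, q) = -7
L(g) = (1 + g)/(2*g) (L(g) = (g + 1)/(g + g) = (1 + g)/((2*g)) = (1 + g)*(1/(2*g)) = (1 + g)/(2*g))
-139 + 305*(L(y(-1, 0)) + (-86 - 87)) = -139 + 305*((1/2)*(1 - 7)/(-7) + (-86 - 87)) = -139 + 305*((1/2)*(-1/7)*(-6) - 173) = -139 + 305*(3/7 - 173) = -139 + 305*(-1208/7) = -139 - 368440/7 = -369413/7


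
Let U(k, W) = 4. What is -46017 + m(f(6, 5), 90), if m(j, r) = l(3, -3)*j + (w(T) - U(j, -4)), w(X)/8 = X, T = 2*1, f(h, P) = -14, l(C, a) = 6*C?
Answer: -46257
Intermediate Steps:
T = 2
w(X) = 8*X
m(j, r) = 12 + 18*j (m(j, r) = (6*3)*j + (8*2 - 1*4) = 18*j + (16 - 4) = 18*j + 12 = 12 + 18*j)
-46017 + m(f(6, 5), 90) = -46017 + (12 + 18*(-14)) = -46017 + (12 - 252) = -46017 - 240 = -46257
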